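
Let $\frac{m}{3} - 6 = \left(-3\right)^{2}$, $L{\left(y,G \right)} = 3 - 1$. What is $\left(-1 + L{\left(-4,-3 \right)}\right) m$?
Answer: $45$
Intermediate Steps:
$L{\left(y,G \right)} = 2$ ($L{\left(y,G \right)} = 3 - 1 = 2$)
$m = 45$ ($m = 18 + 3 \left(-3\right)^{2} = 18 + 3 \cdot 9 = 18 + 27 = 45$)
$\left(-1 + L{\left(-4,-3 \right)}\right) m = \left(-1 + 2\right) 45 = 1 \cdot 45 = 45$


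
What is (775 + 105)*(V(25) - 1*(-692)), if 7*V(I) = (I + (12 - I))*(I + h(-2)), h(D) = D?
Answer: 4505600/7 ≈ 6.4366e+5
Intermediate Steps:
V(I) = -24/7 + 12*I/7 (V(I) = ((I + (12 - I))*(I - 2))/7 = (12*(-2 + I))/7 = (-24 + 12*I)/7 = -24/7 + 12*I/7)
(775 + 105)*(V(25) - 1*(-692)) = (775 + 105)*((-24/7 + (12/7)*25) - 1*(-692)) = 880*((-24/7 + 300/7) + 692) = 880*(276/7 + 692) = 880*(5120/7) = 4505600/7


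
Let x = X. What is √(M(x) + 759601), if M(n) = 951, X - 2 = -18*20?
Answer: 2*√190138 ≈ 872.10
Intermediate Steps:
X = -358 (X = 2 - 18*20 = 2 - 360 = -358)
x = -358
√(M(x) + 759601) = √(951 + 759601) = √760552 = 2*√190138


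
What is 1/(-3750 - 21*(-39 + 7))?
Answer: -1/3078 ≈ -0.00032489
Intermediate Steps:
1/(-3750 - 21*(-39 + 7)) = 1/(-3750 - 21*(-32)) = 1/(-3750 + 672) = 1/(-3078) = -1/3078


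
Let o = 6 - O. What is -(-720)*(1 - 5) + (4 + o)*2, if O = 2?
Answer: -2864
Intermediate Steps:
o = 4 (o = 6 - 1*2 = 6 - 2 = 4)
-(-720)*(1 - 5) + (4 + o)*2 = -(-720)*(1 - 5) + (4 + 4)*2 = -(-720)*(-4) + 8*2 = -144*20 + 16 = -2880 + 16 = -2864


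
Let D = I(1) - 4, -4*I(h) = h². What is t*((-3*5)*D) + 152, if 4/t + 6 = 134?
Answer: 19711/128 ≈ 153.99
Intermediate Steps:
I(h) = -h²/4
t = 1/32 (t = 4/(-6 + 134) = 4/128 = 4*(1/128) = 1/32 ≈ 0.031250)
D = -17/4 (D = -¼*1² - 4 = -¼*1 - 4 = -¼ - 4 = -17/4 ≈ -4.2500)
t*((-3*5)*D) + 152 = (-3*5*(-17/4))/32 + 152 = (-15*(-17/4))/32 + 152 = (1/32)*(255/4) + 152 = 255/128 + 152 = 19711/128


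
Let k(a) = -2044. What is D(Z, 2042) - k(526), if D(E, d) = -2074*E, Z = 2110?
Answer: -4374096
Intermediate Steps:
D(Z, 2042) - k(526) = -2074*2110 - 1*(-2044) = -4376140 + 2044 = -4374096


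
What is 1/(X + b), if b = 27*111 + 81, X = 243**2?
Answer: 1/62127 ≈ 1.6096e-5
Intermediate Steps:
X = 59049
b = 3078 (b = 2997 + 81 = 3078)
1/(X + b) = 1/(59049 + 3078) = 1/62127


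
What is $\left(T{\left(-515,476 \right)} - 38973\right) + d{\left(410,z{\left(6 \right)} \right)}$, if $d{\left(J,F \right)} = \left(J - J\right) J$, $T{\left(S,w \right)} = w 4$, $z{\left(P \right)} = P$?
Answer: $-37069$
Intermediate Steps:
$T{\left(S,w \right)} = 4 w$
$d{\left(J,F \right)} = 0$ ($d{\left(J,F \right)} = 0 J = 0$)
$\left(T{\left(-515,476 \right)} - 38973\right) + d{\left(410,z{\left(6 \right)} \right)} = \left(4 \cdot 476 - 38973\right) + 0 = \left(1904 - 38973\right) + 0 = -37069 + 0 = -37069$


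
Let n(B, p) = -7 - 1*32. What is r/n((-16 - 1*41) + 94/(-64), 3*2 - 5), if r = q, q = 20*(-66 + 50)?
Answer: 320/39 ≈ 8.2051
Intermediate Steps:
n(B, p) = -39 (n(B, p) = -7 - 32 = -39)
q = -320 (q = 20*(-16) = -320)
r = -320
r/n((-16 - 1*41) + 94/(-64), 3*2 - 5) = -320/(-39) = -320*(-1/39) = 320/39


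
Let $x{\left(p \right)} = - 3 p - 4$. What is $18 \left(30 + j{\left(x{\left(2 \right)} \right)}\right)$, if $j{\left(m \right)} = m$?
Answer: $360$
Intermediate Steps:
$x{\left(p \right)} = -4 - 3 p$
$18 \left(30 + j{\left(x{\left(2 \right)} \right)}\right) = 18 \left(30 - 10\right) = 18 \cdot 20 = 360$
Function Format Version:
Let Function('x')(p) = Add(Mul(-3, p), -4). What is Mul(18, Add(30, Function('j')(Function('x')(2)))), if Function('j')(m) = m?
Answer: 360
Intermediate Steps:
Function('x')(p) = Add(-4, Mul(-3, p))
Mul(18, Add(30, Function('j')(Function('x')(2)))) = Mul(18, Add(30, Add(-4, Mul(-3, 2)))) = Mul(18, Add(30, Add(-4, -6))) = Mul(18, Add(30, -10)) = Mul(18, 20) = 360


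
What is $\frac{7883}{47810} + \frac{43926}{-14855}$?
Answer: $- \frac{396600019}{142043510} \approx -2.7921$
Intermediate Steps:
$\frac{7883}{47810} + \frac{43926}{-14855} = 7883 \cdot \frac{1}{47810} + 43926 \left(- \frac{1}{14855}\right) = \frac{7883}{47810} - \frac{43926}{14855} = - \frac{396600019}{142043510}$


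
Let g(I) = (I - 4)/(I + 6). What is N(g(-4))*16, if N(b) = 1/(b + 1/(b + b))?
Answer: -128/33 ≈ -3.8788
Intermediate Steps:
g(I) = (-4 + I)/(6 + I)
N(b) = 1/(b + 1/(2*b))
N(g(-4))*16 = (2*((-4 - 4)/(6 - 4))/(1 + 2*((-4 - 4)/(6 - 4))**2))*16 = (2*(-8/2)/(1 + 2*(-8/2)**2))*16 = (2*((1/2)*(-8))/(1 + 2*((1/2)*(-8))**2))*16 = (2*(-4)/(1 + 2*(-4)**2))*16 = (2*(-4)/(1 + 2*16))*16 = (2*(-4)/(1 + 32))*16 = (2*(-4)/33)*16 = (2*(-4)*(1/33))*16 = -8/33*16 = -128/33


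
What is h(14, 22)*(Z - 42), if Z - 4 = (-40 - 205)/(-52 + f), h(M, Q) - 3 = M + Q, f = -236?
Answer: -139087/96 ≈ -1448.8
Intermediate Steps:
h(M, Q) = 3 + M + Q (h(M, Q) = 3 + (M + Q) = 3 + M + Q)
Z = 1397/288 (Z = 4 + (-40 - 205)/(-52 - 236) = 4 - 245/(-288) = 4 - 245*(-1/288) = 4 + 245/288 = 1397/288 ≈ 4.8507)
h(14, 22)*(Z - 42) = (3 + 14 + 22)*(1397/288 - 42) = 39*(-10699/288) = -139087/96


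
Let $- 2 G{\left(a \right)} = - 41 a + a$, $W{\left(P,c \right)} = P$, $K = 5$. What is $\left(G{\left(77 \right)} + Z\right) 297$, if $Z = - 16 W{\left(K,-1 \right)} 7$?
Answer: $291060$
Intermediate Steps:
$G{\left(a \right)} = 20 a$ ($G{\left(a \right)} = - \frac{- 41 a + a}{2} = - \frac{\left(-40\right) a}{2} = 20 a$)
$Z = -560$ ($Z = \left(-16\right) 5 \cdot 7 = \left(-80\right) 7 = -560$)
$\left(G{\left(77 \right)} + Z\right) 297 = \left(20 \cdot 77 - 560\right) 297 = \left(1540 - 560\right) 297 = 980 \cdot 297 = 291060$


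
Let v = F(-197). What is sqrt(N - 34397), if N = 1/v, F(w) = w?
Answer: 7*I*sqrt(27243130)/197 ≈ 185.46*I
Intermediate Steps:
v = -197
N = -1/197 (N = 1/(-197) = -1/197 ≈ -0.0050761)
sqrt(N - 34397) = sqrt(-1/197 - 34397) = sqrt(-6776210/197) = 7*I*sqrt(27243130)/197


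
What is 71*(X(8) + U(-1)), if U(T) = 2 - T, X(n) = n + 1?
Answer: 852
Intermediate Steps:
X(n) = 1 + n
71*(X(8) + U(-1)) = 71*((1 + 8) + (2 - 1*(-1))) = 71*(9 + (2 + 1)) = 71*(9 + 3) = 71*12 = 852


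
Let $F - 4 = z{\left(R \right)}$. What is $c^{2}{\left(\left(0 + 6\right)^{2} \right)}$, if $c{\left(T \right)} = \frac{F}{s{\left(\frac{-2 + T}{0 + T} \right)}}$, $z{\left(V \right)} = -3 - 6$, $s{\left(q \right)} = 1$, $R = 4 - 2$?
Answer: $25$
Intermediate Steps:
$R = 2$ ($R = 4 - 2 = 2$)
$z{\left(V \right)} = -9$ ($z{\left(V \right)} = -3 - 6 = -9$)
$F = -5$ ($F = 4 - 9 = -5$)
$c{\left(T \right)} = -5$ ($c{\left(T \right)} = - \frac{5}{1} = \left(-5\right) 1 = -5$)
$c^{2}{\left(\left(0 + 6\right)^{2} \right)} = \left(-5\right)^{2} = 25$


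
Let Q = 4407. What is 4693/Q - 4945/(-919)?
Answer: 2008114/311541 ≈ 6.4457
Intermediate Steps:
4693/Q - 4945/(-919) = 4693/4407 - 4945/(-919) = 4693*(1/4407) - 4945*(-1/919) = 361/339 + 4945/919 = 2008114/311541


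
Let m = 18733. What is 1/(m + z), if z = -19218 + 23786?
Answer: 1/23301 ≈ 4.2917e-5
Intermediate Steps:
z = 4568
1/(m + z) = 1/(18733 + 4568) = 1/23301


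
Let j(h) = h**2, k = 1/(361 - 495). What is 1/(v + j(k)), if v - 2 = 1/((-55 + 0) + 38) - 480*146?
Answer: -305252/21391467595 ≈ -1.4270e-5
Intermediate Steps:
v = -1191327/17 (v = 2 + (1/((-55 + 0) + 38) - 480*146) = 2 + (1/(-55 + 38) - 70080) = 2 + (1/(-17) - 70080) = 2 + (-1/17 - 70080) = 2 - 1191361/17 = -1191327/17 ≈ -70078.)
k = -1/134 (k = 1/(-134) = -1/134 ≈ -0.0074627)
1/(v + j(k)) = 1/(-1191327/17 + (-1/134)**2) = 1/(-1191327/17 + 1/17956) = 1/(-21391467595/305252) = -305252/21391467595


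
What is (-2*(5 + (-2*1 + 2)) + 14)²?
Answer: 16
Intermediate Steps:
(-2*(5 + (-2*1 + 2)) + 14)² = (-2*(5 + (-2 + 2)) + 14)² = (-2*(5 + 0) + 14)² = (-2*5 + 14)² = (-10 + 14)² = 4² = 16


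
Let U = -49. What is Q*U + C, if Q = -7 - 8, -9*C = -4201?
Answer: 10816/9 ≈ 1201.8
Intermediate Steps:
C = 4201/9 (C = -⅑*(-4201) = 4201/9 ≈ 466.78)
Q = -15
Q*U + C = -15*(-49) + 4201/9 = 735 + 4201/9 = 10816/9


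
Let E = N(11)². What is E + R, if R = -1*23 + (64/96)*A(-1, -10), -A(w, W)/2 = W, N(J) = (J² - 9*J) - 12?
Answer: 271/3 ≈ 90.333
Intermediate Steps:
N(J) = -12 + J² - 9*J
A(w, W) = -2*W
E = 100 (E = (-12 + 11² - 9*11)² = (-12 + 121 - 99)² = 10² = 100)
R = -29/3 (R = -1*23 + (64/96)*(-2*(-10)) = -23 + (64*(1/96))*20 = -23 + (⅔)*20 = -23 + 40/3 = -29/3 ≈ -9.6667)
E + R = 100 - 29/3 = 271/3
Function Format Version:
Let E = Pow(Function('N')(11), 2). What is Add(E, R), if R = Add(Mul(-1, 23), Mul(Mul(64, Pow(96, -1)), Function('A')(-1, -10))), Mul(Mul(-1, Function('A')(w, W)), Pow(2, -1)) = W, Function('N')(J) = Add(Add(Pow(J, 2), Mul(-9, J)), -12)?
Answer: Rational(271, 3) ≈ 90.333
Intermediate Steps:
Function('N')(J) = Add(-12, Pow(J, 2), Mul(-9, J))
Function('A')(w, W) = Mul(-2, W)
E = 100 (E = Pow(Add(-12, Pow(11, 2), Mul(-9, 11)), 2) = Pow(Add(-12, 121, -99), 2) = Pow(10, 2) = 100)
R = Rational(-29, 3) (R = Add(Mul(-1, 23), Mul(Mul(64, Pow(96, -1)), Mul(-2, -10))) = Add(-23, Mul(Mul(64, Rational(1, 96)), 20)) = Add(-23, Mul(Rational(2, 3), 20)) = Add(-23, Rational(40, 3)) = Rational(-29, 3) ≈ -9.6667)
Add(E, R) = Add(100, Rational(-29, 3)) = Rational(271, 3)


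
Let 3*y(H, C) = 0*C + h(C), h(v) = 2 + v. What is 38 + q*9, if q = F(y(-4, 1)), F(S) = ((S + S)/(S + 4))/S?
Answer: 208/5 ≈ 41.600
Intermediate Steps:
y(H, C) = ⅔ + C/3 (y(H, C) = (0*C + (2 + C))/3 = (0 + (2 + C))/3 = (2 + C)/3 = ⅔ + C/3)
F(S) = 2/(4 + S) (F(S) = ((2*S)/(4 + S))/S = (2*S/(4 + S))/S = 2/(4 + S))
q = ⅖ (q = 2/(4 + (⅔ + (⅓)*1)) = 2/(4 + (⅔ + ⅓)) = 2/(4 + 1) = 2/5 = 2*(⅕) = ⅖ ≈ 0.40000)
38 + q*9 = 38 + (⅖)*9 = 38 + 18/5 = 208/5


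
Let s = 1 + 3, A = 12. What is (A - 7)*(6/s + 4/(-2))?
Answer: -5/2 ≈ -2.5000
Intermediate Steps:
s = 4
(A - 7)*(6/s + 4/(-2)) = (12 - 7)*(6/4 + 4/(-2)) = 5*(6*(1/4) + 4*(-1/2)) = 5*(3/2 - 2) = 5*(-1/2) = -5/2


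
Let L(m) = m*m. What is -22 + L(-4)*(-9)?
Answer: -166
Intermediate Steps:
L(m) = m²
-22 + L(-4)*(-9) = -22 + (-4)²*(-9) = -22 + 16*(-9) = -22 - 144 = -166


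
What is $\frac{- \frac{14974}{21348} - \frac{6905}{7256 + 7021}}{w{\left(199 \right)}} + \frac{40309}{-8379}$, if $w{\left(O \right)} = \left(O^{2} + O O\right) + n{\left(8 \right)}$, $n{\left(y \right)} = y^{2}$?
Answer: $- \frac{18033943745029769}{3748689995763636} \approx -4.8107$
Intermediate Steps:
$w{\left(O \right)} = 64 + 2 O^{2}$ ($w{\left(O \right)} = \left(O^{2} + O O\right) + 8^{2} = \left(O^{2} + O^{2}\right) + 64 = 2 O^{2} + 64 = 64 + 2 O^{2}$)
$\frac{- \frac{14974}{21348} - \frac{6905}{7256 + 7021}}{w{\left(199 \right)}} + \frac{40309}{-8379} = \frac{- \frac{14974}{21348} - \frac{6905}{7256 + 7021}}{64 + 2 \cdot 199^{2}} + \frac{40309}{-8379} = \frac{\left(-14974\right) \frac{1}{21348} - \frac{6905}{14277}}{64 + 2 \cdot 39601} + 40309 \left(- \frac{1}{8379}\right) = \frac{- \frac{7487}{10674} - \frac{6905}{14277}}{64 + 79202} - \frac{40309}{8379} = \frac{- \frac{7487}{10674} - \frac{6905}{14277}}{79266} - \frac{40309}{8379} = \left(- \frac{60198623}{50797566}\right) \frac{1}{79266} - \frac{40309}{8379} = - \frac{60198623}{4026519866556} - \frac{40309}{8379} = - \frac{18033943745029769}{3748689995763636}$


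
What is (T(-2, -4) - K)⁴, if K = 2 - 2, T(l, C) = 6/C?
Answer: 81/16 ≈ 5.0625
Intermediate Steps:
K = 0
(T(-2, -4) - K)⁴ = (6/(-4) - 1*0)⁴ = (6*(-¼) + 0)⁴ = (-3/2 + 0)⁴ = (-3/2)⁴ = 81/16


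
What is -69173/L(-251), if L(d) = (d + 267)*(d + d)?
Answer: 69173/8032 ≈ 8.6122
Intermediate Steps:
L(d) = 2*d*(267 + d) (L(d) = (267 + d)*(2*d) = 2*d*(267 + d))
-69173/L(-251) = -69173*(-1/(502*(267 - 251))) = -69173/(2*(-251)*16) = -69173/(-8032) = -69173*(-1/8032) = 69173/8032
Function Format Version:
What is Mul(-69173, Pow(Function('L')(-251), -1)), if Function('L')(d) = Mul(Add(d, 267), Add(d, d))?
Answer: Rational(69173, 8032) ≈ 8.6122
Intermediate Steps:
Function('L')(d) = Mul(2, d, Add(267, d)) (Function('L')(d) = Mul(Add(267, d), Mul(2, d)) = Mul(2, d, Add(267, d)))
Mul(-69173, Pow(Function('L')(-251), -1)) = Mul(-69173, Pow(Mul(2, -251, Add(267, -251)), -1)) = Mul(-69173, Pow(Mul(2, -251, 16), -1)) = Mul(-69173, Pow(-8032, -1)) = Mul(-69173, Rational(-1, 8032)) = Rational(69173, 8032)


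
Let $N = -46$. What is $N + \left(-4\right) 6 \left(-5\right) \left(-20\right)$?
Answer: $-2446$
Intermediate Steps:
$N + \left(-4\right) 6 \left(-5\right) \left(-20\right) = -46 + \left(-4\right) 6 \left(-5\right) \left(-20\right) = -46 + \left(-24\right) \left(-5\right) \left(-20\right) = -46 + 120 \left(-20\right) = -46 - 2400 = -2446$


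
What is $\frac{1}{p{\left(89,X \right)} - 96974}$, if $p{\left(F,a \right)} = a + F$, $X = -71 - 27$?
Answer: $- \frac{1}{96983} \approx -1.0311 \cdot 10^{-5}$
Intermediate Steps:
$X = -98$
$p{\left(F,a \right)} = F + a$
$\frac{1}{p{\left(89,X \right)} - 96974} = \frac{1}{\left(89 - 98\right) - 96974} = \frac{1}{-9 - 96974} = \frac{1}{-96983} = - \frac{1}{96983}$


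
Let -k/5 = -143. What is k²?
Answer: 511225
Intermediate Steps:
k = 715 (k = -5*(-143) = 715)
k² = 715² = 511225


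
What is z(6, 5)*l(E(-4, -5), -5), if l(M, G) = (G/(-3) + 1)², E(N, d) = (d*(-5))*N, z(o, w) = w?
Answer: 320/9 ≈ 35.556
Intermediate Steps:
E(N, d) = -5*N*d (E(N, d) = (-5*d)*N = -5*N*d)
l(M, G) = (1 - G/3)² (l(M, G) = (G*(-⅓) + 1)² = (-G/3 + 1)² = (1 - G/3)²)
z(6, 5)*l(E(-4, -5), -5) = 5*((-3 - 5)²/9) = 5*((⅑)*(-8)²) = 5*((⅑)*64) = 5*(64/9) = 320/9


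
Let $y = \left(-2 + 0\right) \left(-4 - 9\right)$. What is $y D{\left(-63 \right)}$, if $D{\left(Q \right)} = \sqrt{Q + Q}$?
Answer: $78 i \sqrt{14} \approx 291.85 i$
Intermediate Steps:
$D{\left(Q \right)} = \sqrt{2} \sqrt{Q}$ ($D{\left(Q \right)} = \sqrt{2 Q} = \sqrt{2} \sqrt{Q}$)
$y = 26$ ($y = \left(-2\right) \left(-13\right) = 26$)
$y D{\left(-63 \right)} = 26 \sqrt{2} \sqrt{-63} = 26 \sqrt{2} \cdot 3 i \sqrt{7} = 26 \cdot 3 i \sqrt{14} = 78 i \sqrt{14}$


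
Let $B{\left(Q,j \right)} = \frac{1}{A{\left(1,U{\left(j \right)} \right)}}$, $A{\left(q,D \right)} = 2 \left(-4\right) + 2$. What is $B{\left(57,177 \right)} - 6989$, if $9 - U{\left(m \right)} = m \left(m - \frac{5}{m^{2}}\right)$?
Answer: $- \frac{41935}{6} \approx -6989.2$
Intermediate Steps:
$U{\left(m \right)} = 9 - m \left(m - \frac{5}{m^{2}}\right)$
$A{\left(q,D \right)} = -6$ ($A{\left(q,D \right)} = -8 + 2 = -6$)
$B{\left(Q,j \right)} = - \frac{1}{6}$ ($B{\left(Q,j \right)} = \frac{1}{-6} = - \frac{1}{6}$)
$B{\left(57,177 \right)} - 6989 = - \frac{1}{6} - 6989 = - \frac{41935}{6}$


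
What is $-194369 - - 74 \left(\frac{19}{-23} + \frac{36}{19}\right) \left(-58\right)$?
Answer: $- \frac{86943617}{437} \approx -1.9896 \cdot 10^{5}$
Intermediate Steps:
$-194369 - - 74 \left(\frac{19}{-23} + \frac{36}{19}\right) \left(-58\right) = -194369 - - 74 \left(19 \left(- \frac{1}{23}\right) + 36 \cdot \frac{1}{19}\right) \left(-58\right) = -194369 - - 74 \left(- \frac{19}{23} + \frac{36}{19}\right) \left(-58\right) = -194369 - \left(-74\right) \frac{467}{437} \left(-58\right) = -194369 - \left(- \frac{34558}{437}\right) \left(-58\right) = -194369 - \frac{2004364}{437} = - \frac{86943617}{437}$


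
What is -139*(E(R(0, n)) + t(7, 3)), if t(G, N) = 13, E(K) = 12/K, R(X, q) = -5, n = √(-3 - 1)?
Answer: -7367/5 ≈ -1473.4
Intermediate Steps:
n = 2*I (n = √(-4) = 2*I ≈ 2.0*I)
-139*(E(R(0, n)) + t(7, 3)) = -139*(12/(-5) + 13) = -139*(12*(-⅕) + 13) = -139*(-12/5 + 13) = -139*53/5 = -7367/5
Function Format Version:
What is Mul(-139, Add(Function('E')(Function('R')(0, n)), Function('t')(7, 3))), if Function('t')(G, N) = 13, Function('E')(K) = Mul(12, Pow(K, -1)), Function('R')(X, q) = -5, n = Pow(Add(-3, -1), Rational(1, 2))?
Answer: Rational(-7367, 5) ≈ -1473.4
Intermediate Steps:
n = Mul(2, I) (n = Pow(-4, Rational(1, 2)) = Mul(2, I) ≈ Mul(2.0000, I))
Mul(-139, Add(Function('E')(Function('R')(0, n)), Function('t')(7, 3))) = Mul(-139, Add(Mul(12, Pow(-5, -1)), 13)) = Mul(-139, Add(Mul(12, Rational(-1, 5)), 13)) = Mul(-139, Add(Rational(-12, 5), 13)) = Mul(-139, Rational(53, 5)) = Rational(-7367, 5)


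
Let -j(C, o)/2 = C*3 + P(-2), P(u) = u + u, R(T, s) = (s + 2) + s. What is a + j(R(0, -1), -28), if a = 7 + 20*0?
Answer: 15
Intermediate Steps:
R(T, s) = 2 + 2*s (R(T, s) = (2 + s) + s = 2 + 2*s)
P(u) = 2*u
j(C, o) = 8 - 6*C (j(C, o) = -2*(C*3 + 2*(-2)) = -2*(3*C - 4) = -2*(-4 + 3*C) = 8 - 6*C)
a = 7 (a = 7 + 0 = 7)
a + j(R(0, -1), -28) = 7 + (8 - 6*(2 + 2*(-1))) = 7 + (8 - 6*(2 - 2)) = 7 + (8 - 6*0) = 7 + (8 + 0) = 7 + 8 = 15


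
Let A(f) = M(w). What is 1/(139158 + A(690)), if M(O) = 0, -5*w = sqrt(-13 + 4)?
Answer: 1/139158 ≈ 7.1861e-6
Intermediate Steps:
w = -3*I/5 (w = -sqrt(-13 + 4)/5 = -3*I/5 ≈ -0.6*I)
A(f) = 0
1/(139158 + A(690)) = 1/(139158 + 0) = 1/139158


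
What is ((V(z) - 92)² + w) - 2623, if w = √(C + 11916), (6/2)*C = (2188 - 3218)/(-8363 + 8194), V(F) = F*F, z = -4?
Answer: 3153 + √18127326/39 ≈ 3262.2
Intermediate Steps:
V(F) = F²
C = 1030/507 (C = ((2188 - 3218)/(-8363 + 8194))/3 = (-1030/(-169))/3 = (-1030*(-1/169))/3 = (⅓)*(1030/169) = 1030/507 ≈ 2.0316)
w = √18127326/39 (w = √(1030/507 + 11916) = √(6042442/507) = √18127326/39 ≈ 109.17)
((V(z) - 92)² + w) - 2623 = (((-4)² - 92)² + √18127326/39) - 2623 = ((16 - 92)² + √18127326/39) - 2623 = ((-76)² + √18127326/39) - 2623 = (5776 + √18127326/39) - 2623 = 3153 + √18127326/39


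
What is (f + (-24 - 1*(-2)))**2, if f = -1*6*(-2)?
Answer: 100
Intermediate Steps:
f = 12 (f = -6*(-2) = 12)
(f + (-24 - 1*(-2)))**2 = (12 + (-24 - 1*(-2)))**2 = (12 + (-24 + 2))**2 = (12 - 22)**2 = (-10)**2 = 100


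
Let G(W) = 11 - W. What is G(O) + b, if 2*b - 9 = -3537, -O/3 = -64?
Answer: -1945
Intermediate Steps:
O = 192 (O = -3*(-64) = 192)
b = -1764 (b = 9/2 + (½)*(-3537) = 9/2 - 3537/2 = -1764)
G(O) + b = (11 - 1*192) - 1764 = (11 - 192) - 1764 = -181 - 1764 = -1945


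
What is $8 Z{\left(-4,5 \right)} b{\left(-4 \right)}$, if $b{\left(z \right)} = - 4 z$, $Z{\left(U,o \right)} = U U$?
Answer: $2048$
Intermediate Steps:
$Z{\left(U,o \right)} = U^{2}$
$b{\left(z \right)} = - 4 z$
$8 Z{\left(-4,5 \right)} b{\left(-4 \right)} = 8 \left(-4\right)^{2} \left(\left(-4\right) \left(-4\right)\right) = 8 \cdot 16 \cdot 16 = 128 \cdot 16 = 2048$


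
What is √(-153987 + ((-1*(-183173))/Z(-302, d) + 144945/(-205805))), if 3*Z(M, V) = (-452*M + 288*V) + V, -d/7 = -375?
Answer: 15*I*√929062400593046256343121/36844404769 ≈ 392.41*I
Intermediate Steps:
d = 2625 (d = -7*(-375) = 2625)
Z(M, V) = -452*M/3 + 289*V/3 (Z(M, V) = ((-452*M + 288*V) + V)/3 = (-452*M + 289*V)/3 = -452*M/3 + 289*V/3)
√(-153987 + ((-1*(-183173))/Z(-302, d) + 144945/(-205805))) = √(-153987 + ((-1*(-183173))/(-452/3*(-302) + (289/3)*2625) + 144945/(-205805))) = √(-153987 + (183173/(136504/3 + 252875) + 144945*(-1/205805))) = √(-153987 + (183173/(895129/3) - 28989/41161)) = √(-153987 + (183173*(3/895129) - 28989/41161)) = √(-153987 + (549519/895129 - 28989/41161)) = √(-153987 - 3330143022/36844404769) = √(-5673562687307025/36844404769) = 15*I*√929062400593046256343121/36844404769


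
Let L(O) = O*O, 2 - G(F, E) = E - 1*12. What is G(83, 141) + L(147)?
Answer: 21482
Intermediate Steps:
G(F, E) = 14 - E (G(F, E) = 2 - (E - 1*12) = 2 - (E - 12) = 2 - (-12 + E) = 2 + (12 - E) = 14 - E)
L(O) = O²
G(83, 141) + L(147) = (14 - 1*141) + 147² = (14 - 141) + 21609 = -127 + 21609 = 21482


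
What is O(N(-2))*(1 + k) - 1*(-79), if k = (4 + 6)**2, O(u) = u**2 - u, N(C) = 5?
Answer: 2099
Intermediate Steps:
k = 100 (k = 10**2 = 100)
O(N(-2))*(1 + k) - 1*(-79) = (5*(-1 + 5))*(1 + 100) - 1*(-79) = (5*4)*101 + 79 = 20*101 + 79 = 2020 + 79 = 2099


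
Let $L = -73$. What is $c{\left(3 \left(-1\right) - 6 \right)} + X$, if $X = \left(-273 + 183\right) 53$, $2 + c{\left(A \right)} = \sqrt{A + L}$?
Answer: $-4772 + i \sqrt{82} \approx -4772.0 + 9.0554 i$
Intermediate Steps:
$c{\left(A \right)} = -2 + \sqrt{-73 + A}$ ($c{\left(A \right)} = -2 + \sqrt{A - 73} = -2 + \sqrt{-73 + A}$)
$X = -4770$ ($X = \left(-90\right) 53 = -4770$)
$c{\left(3 \left(-1\right) - 6 \right)} + X = \left(-2 + \sqrt{-73 + \left(3 \left(-1\right) - 6\right)}\right) - 4770 = \left(-2 + \sqrt{-73 - 9}\right) - 4770 = \left(-2 + \sqrt{-82}\right) - 4770 = \left(-2 + i \sqrt{82}\right) - 4770 = -4772 + i \sqrt{82}$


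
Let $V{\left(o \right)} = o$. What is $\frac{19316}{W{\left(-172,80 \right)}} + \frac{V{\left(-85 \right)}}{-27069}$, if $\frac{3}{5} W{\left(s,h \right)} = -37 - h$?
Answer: $- \frac{174282743}{1759485} \approx -99.053$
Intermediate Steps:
$W{\left(s,h \right)} = - \frac{185}{3} - \frac{5 h}{3}$ ($W{\left(s,h \right)} = \frac{5 \left(-37 - h\right)}{3} = - \frac{185}{3} - \frac{5 h}{3}$)
$\frac{19316}{W{\left(-172,80 \right)}} + \frac{V{\left(-85 \right)}}{-27069} = \frac{19316}{- \frac{185}{3} - \frac{400}{3}} - \frac{85}{-27069} = \frac{19316}{- \frac{185}{3} - \frac{400}{3}} - - \frac{85}{27069} = \frac{19316}{-195} + \frac{85}{27069} = 19316 \left(- \frac{1}{195}\right) + \frac{85}{27069} = - \frac{19316}{195} + \frac{85}{27069} = - \frac{174282743}{1759485}$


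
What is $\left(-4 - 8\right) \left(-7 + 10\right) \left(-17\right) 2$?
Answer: $1224$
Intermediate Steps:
$\left(-4 - 8\right) \left(-7 + 10\right) \left(-17\right) 2 = \left(-12\right) 3 \left(-17\right) 2 = \left(-36\right) \left(-17\right) 2 = 612 \cdot 2 = 1224$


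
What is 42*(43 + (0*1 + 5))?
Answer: 2016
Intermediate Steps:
42*(43 + (0*1 + 5)) = 42*(43 + (0 + 5)) = 42*(43 + 5) = 42*48 = 2016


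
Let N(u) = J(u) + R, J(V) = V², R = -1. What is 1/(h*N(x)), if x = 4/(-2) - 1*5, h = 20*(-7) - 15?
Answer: -1/7440 ≈ -0.00013441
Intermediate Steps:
h = -155 (h = -140 - 15 = -155)
x = -7 (x = 4*(-½) - 5 = -2 - 5 = -7)
N(u) = -1 + u² (N(u) = u² - 1 = -1 + u²)
1/(h*N(x)) = 1/(-155*(-1 + (-7)²)) = 1/(-155*(-1 + 49)) = 1/(-155*48) = 1/(-7440) = -1/7440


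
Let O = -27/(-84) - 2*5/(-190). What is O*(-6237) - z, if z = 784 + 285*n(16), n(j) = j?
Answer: -583453/76 ≈ -7677.0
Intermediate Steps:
O = 199/532 (O = -27*(-1/84) - 10*(-1/190) = 9/28 + 1/19 = 199/532 ≈ 0.37406)
z = 5344 (z = 784 + 285*16 = 784 + 4560 = 5344)
O*(-6237) - z = (199/532)*(-6237) - 1*5344 = -177309/76 - 5344 = -583453/76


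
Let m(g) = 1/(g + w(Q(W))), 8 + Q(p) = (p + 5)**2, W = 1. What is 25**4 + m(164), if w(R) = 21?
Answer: 72265626/185 ≈ 3.9063e+5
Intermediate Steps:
Q(p) = -8 + (5 + p)**2 (Q(p) = -8 + (p + 5)**2 = -8 + (5 + p)**2)
m(g) = 1/(21 + g) (m(g) = 1/(g + 21) = 1/(21 + g))
25**4 + m(164) = 25**4 + 1/(21 + 164) = 390625 + 1/185 = 72265626/185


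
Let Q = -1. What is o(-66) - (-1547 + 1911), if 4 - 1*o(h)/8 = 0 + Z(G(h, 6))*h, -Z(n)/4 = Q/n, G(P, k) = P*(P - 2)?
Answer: -5636/17 ≈ -331.53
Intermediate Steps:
G(P, k) = P*(-2 + P)
Z(n) = 4/n (Z(n) = -(-4)/n = 4/n)
o(h) = 32 - 32/(-2 + h) (o(h) = 32 - 8*(0 + (4/((h*(-2 + h))))*h) = 32 - 8*(0 + (4*(1/(h*(-2 + h))))*h) = 32 - 8*(0 + (4/(h*(-2 + h)))*h) = 32 - 8*(0 + 4/(-2 + h)) = 32 - 32/(-2 + h))
o(-66) - (-1547 + 1911) = 32*(-3 - 66)/(-2 - 66) - (-1547 + 1911) = 32*(-69)/(-68) - 1*364 = 32*(-1/68)*(-69) - 364 = 552/17 - 364 = -5636/17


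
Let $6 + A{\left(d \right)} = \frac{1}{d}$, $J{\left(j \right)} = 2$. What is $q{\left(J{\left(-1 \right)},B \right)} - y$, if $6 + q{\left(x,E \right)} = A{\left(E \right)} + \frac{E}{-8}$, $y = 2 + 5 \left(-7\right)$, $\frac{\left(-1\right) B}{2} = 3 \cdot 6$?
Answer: $\frac{917}{36} \approx 25.472$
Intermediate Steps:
$B = -36$ ($B = - 2 \cdot 3 \cdot 6 = \left(-2\right) 18 = -36$)
$y = -33$ ($y = 2 - 35 = -33$)
$A{\left(d \right)} = -6 + \frac{1}{d}$
$q{\left(x,E \right)} = -12 + \frac{1}{E} - \frac{E}{8}$ ($q{\left(x,E \right)} = -6 - \left(6 - \frac{1}{E} - \frac{E}{-8}\right) = -6 - \left(6 - \frac{1}{E} - E \left(- \frac{1}{8}\right)\right) = -6 - \left(6 - \frac{1}{E} + \frac{E}{8}\right) = -12 + \frac{1}{E} - \frac{E}{8}$)
$q{\left(J{\left(-1 \right)},B \right)} - y = \left(-12 + \frac{1}{-36} - - \frac{9}{2}\right) - -33 = \left(-12 - \frac{1}{36} + \frac{9}{2}\right) + 33 = - \frac{271}{36} + 33 = \frac{917}{36}$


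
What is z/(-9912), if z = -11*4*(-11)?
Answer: -121/2478 ≈ -0.048830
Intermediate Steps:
z = 484 (z = -44*(-11) = 484)
z/(-9912) = 484/(-9912) = 484*(-1/9912) = -121/2478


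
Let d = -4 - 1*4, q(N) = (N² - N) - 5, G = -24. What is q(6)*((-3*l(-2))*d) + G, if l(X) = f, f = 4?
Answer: 2376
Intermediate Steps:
l(X) = 4
q(N) = -5 + N² - N
d = -8 (d = -4 - 4 = -8)
q(6)*((-3*l(-2))*d) + G = (-5 + 6² - 1*6)*(-3*4*(-8)) - 24 = (-5 + 36 - 6)*(-12*(-8)) - 24 = 25*96 - 24 = 2400 - 24 = 2376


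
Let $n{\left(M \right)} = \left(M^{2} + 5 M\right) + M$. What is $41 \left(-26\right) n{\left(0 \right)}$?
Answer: $0$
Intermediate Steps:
$n{\left(M \right)} = M^{2} + 6 M$
$41 \left(-26\right) n{\left(0 \right)} = 41 \left(-26\right) 0 \left(6 + 0\right) = - 1066 \cdot 0 \cdot 6 = \left(-1066\right) 0 = 0$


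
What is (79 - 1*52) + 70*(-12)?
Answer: -813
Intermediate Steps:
(79 - 1*52) + 70*(-12) = (79 - 52) - 840 = 27 - 840 = -813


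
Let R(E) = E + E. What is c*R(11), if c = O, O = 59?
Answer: 1298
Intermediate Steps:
R(E) = 2*E
c = 59
c*R(11) = 59*(2*11) = 59*22 = 1298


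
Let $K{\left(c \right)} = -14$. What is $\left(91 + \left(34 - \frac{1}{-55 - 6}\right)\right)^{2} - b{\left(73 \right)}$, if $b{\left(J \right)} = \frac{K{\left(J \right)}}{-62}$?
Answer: $\frac{1802806109}{115351} \approx 15629.0$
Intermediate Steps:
$b{\left(J \right)} = \frac{7}{31}$ ($b{\left(J \right)} = - \frac{14}{-62} = \left(-14\right) \left(- \frac{1}{62}\right) = \frac{7}{31}$)
$\left(91 + \left(34 - \frac{1}{-55 - 6}\right)\right)^{2} - b{\left(73 \right)} = \left(91 + \left(34 - \frac{1}{-55 - 6}\right)\right)^{2} - \frac{7}{31} = \left(91 + \left(34 - \frac{1}{-61}\right)\right)^{2} - \frac{7}{31} = \left(91 + \left(34 - - \frac{1}{61}\right)\right)^{2} - \frac{7}{31} = \left(91 + \left(34 + \frac{1}{61}\right)\right)^{2} - \frac{7}{31} = \left(91 + \frac{2075}{61}\right)^{2} - \frac{7}{31} = \left(\frac{7626}{61}\right)^{2} - \frac{7}{31} = \frac{58155876}{3721} - \frac{7}{31} = \frac{1802806109}{115351}$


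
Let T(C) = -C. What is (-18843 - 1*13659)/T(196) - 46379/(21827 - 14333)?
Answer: 29309963/183603 ≈ 159.64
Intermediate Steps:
(-18843 - 1*13659)/T(196) - 46379/(21827 - 14333) = (-18843 - 1*13659)/((-1*196)) - 46379/(21827 - 14333) = (-18843 - 13659)/(-196) - 46379/7494 = -32502*(-1/196) - 46379*1/7494 = 16251/98 - 46379/7494 = 29309963/183603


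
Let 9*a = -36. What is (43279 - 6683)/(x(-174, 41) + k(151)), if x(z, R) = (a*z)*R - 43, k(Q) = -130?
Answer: 36596/28363 ≈ 1.2903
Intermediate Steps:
a = -4 (a = (⅑)*(-36) = -4)
x(z, R) = -43 - 4*R*z (x(z, R) = (-4*z)*R - 43 = -4*R*z - 43 = -43 - 4*R*z)
(43279 - 6683)/(x(-174, 41) + k(151)) = (43279 - 6683)/((-43 - 4*41*(-174)) - 130) = 36596/((-43 + 28536) - 130) = 36596/(28493 - 130) = 36596/28363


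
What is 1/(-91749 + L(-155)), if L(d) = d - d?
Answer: -1/91749 ≈ -1.0899e-5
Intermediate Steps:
L(d) = 0
1/(-91749 + L(-155)) = 1/(-91749 + 0) = 1/(-91749) = -1/91749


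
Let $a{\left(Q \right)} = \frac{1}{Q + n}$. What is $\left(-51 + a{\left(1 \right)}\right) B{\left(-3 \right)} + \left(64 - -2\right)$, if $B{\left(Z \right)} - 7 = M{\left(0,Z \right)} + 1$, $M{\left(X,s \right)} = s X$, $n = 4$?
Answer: $- \frac{1702}{5} \approx -340.4$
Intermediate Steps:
$M{\left(X,s \right)} = X s$
$a{\left(Q \right)} = \frac{1}{4 + Q}$ ($a{\left(Q \right)} = \frac{1}{Q + 4} = \frac{1}{4 + Q}$)
$B{\left(Z \right)} = 8$ ($B{\left(Z \right)} = 7 + \left(0 Z + 1\right) = 7 + \left(0 + 1\right) = 7 + 1 = 8$)
$\left(-51 + a{\left(1 \right)}\right) B{\left(-3 \right)} + \left(64 - -2\right) = \left(-51 + \frac{1}{4 + 1}\right) 8 + \left(64 - -2\right) = \left(-51 + \frac{1}{5}\right) 8 + \left(64 + 2\right) = \left(-51 + \frac{1}{5}\right) 8 + 66 = \left(- \frac{254}{5}\right) 8 + 66 = - \frac{2032}{5} + 66 = - \frac{1702}{5}$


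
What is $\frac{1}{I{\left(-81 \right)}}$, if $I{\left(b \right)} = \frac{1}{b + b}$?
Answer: $-162$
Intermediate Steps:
$I{\left(b \right)} = \frac{1}{2 b}$
$\frac{1}{I{\left(-81 \right)}} = \frac{1}{\frac{1}{2} \frac{1}{-81}} = \frac{1}{\frac{1}{2} \left(- \frac{1}{81}\right)} = \frac{1}{- \frac{1}{162}} = -162$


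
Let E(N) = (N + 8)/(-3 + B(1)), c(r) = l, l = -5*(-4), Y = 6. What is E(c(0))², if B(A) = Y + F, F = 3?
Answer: 196/9 ≈ 21.778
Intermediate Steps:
l = 20
c(r) = 20
B(A) = 9 (B(A) = 6 + 3 = 9)
E(N) = 4/3 + N/6 (E(N) = (N + 8)/(-3 + 9) = (8 + N)/6 = (8 + N)*(⅙) = 4/3 + N/6)
E(c(0))² = (4/3 + (⅙)*20)² = (4/3 + 10/3)² = (14/3)² = 196/9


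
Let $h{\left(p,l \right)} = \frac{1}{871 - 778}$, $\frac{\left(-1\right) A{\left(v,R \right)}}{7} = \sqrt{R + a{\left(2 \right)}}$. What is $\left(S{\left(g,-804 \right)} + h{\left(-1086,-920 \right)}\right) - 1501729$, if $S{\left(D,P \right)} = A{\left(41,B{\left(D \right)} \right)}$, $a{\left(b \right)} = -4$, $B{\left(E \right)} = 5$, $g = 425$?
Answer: $- \frac{139661447}{93} \approx -1.5017 \cdot 10^{6}$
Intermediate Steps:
$A{\left(v,R \right)} = - 7 \sqrt{-4 + R}$ ($A{\left(v,R \right)} = - 7 \sqrt{R - 4} = - 7 \sqrt{-4 + R}$)
$h{\left(p,l \right)} = \frac{1}{93}$
$S{\left(D,P \right)} = -7$ ($S{\left(D,P \right)} = - 7 \sqrt{-4 + 5} = - 7 \sqrt{1} = \left(-7\right) 1 = -7$)
$\left(S{\left(g,-804 \right)} + h{\left(-1086,-920 \right)}\right) - 1501729 = \left(-7 + \frac{1}{93}\right) - 1501729 = - \frac{650}{93} - 1501729 = - \frac{139661447}{93}$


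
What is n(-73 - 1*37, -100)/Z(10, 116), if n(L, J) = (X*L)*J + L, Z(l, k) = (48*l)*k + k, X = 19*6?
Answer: 626945/27898 ≈ 22.473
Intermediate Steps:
X = 114
Z(l, k) = k + 48*k*l (Z(l, k) = 48*k*l + k = k + 48*k*l)
n(L, J) = L + 114*J*L (n(L, J) = (114*L)*J + L = 114*J*L + L = L + 114*J*L)
n(-73 - 1*37, -100)/Z(10, 116) = ((-73 - 1*37)*(1 + 114*(-100)))/((116*(1 + 48*10))) = ((-73 - 37)*(1 - 11400))/((116*(1 + 480))) = (-110*(-11399))/((116*481)) = 1253890/55796 = 1253890*(1/55796) = 626945/27898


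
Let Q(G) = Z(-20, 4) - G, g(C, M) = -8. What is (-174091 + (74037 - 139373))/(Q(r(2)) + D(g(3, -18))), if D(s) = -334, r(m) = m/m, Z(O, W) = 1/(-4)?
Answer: 106412/149 ≈ 714.17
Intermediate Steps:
Z(O, W) = -¼
r(m) = 1
Q(G) = -¼ - G
(-174091 + (74037 - 139373))/(Q(r(2)) + D(g(3, -18))) = (-174091 + (74037 - 139373))/((-¼ - 1*1) - 334) = (-174091 - 65336)/((-¼ - 1) - 334) = -239427/(-5/4 - 334) = -239427/(-1341/4) = -239427*(-4/1341) = 106412/149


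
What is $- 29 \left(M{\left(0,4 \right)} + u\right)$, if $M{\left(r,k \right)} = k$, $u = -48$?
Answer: $1276$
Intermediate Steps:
$- 29 \left(M{\left(0,4 \right)} + u\right) = - 29 \left(4 - 48\right) = \left(-29\right) \left(-44\right) = 1276$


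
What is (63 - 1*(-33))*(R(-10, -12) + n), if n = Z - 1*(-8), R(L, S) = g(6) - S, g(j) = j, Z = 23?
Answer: 4704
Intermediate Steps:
R(L, S) = 6 - S
n = 31 (n = 23 - 1*(-8) = 23 + 8 = 31)
(63 - 1*(-33))*(R(-10, -12) + n) = (63 - 1*(-33))*((6 - 1*(-12)) + 31) = (63 + 33)*((6 + 12) + 31) = 96*(18 + 31) = 96*49 = 4704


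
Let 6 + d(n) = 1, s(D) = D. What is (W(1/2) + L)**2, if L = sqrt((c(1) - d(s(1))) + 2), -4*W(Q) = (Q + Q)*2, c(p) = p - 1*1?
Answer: 29/4 - sqrt(7) ≈ 4.6042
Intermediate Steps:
c(p) = -1 + p (c(p) = p - 1 = -1 + p)
d(n) = -5 (d(n) = -6 + 1 = -5)
W(Q) = -Q (W(Q) = -(Q + Q)*2/4 = -2*Q*2/4 = -Q)
L = sqrt(7) (L = sqrt(((-1 + 1) - 1*(-5)) + 2) = sqrt((0 + 5) + 2) = sqrt(5 + 2) = sqrt(7) ≈ 2.6458)
(W(1/2) + L)**2 = (-1/2 + sqrt(7))**2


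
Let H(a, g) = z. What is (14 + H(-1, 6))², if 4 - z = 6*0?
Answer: 324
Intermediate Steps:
z = 4 (z = 4 - 6*0 = 4 - 1*0 = 4 + 0 = 4)
H(a, g) = 4
(14 + H(-1, 6))² = (14 + 4)² = 18² = 324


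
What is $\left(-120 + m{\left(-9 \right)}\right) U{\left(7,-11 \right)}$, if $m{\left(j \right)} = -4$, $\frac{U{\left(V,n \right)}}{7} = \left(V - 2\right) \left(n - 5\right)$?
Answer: $69440$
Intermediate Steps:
$U{\left(V,n \right)} = 7 \left(-5 + n\right) \left(-2 + V\right)$ ($U{\left(V,n \right)} = 7 \left(V - 2\right) \left(n - 5\right) = 7 \left(-2 + V\right) \left(-5 + n\right) = 7 \left(-5 + n\right) \left(-2 + V\right)$)
$\left(-120 + m{\left(-9 \right)}\right) U{\left(7,-11 \right)} = \left(-120 - 4\right) \left(70 - 245 - -154 + 7 \cdot 7 \left(-11\right)\right) = - 124 \left(70 - 245 + 154 - 539\right) = \left(-124\right) \left(-560\right) = 69440$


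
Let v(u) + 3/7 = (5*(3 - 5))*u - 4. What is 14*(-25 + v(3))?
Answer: -832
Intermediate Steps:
v(u) = -31/7 - 10*u (v(u) = -3/7 + ((5*(3 - 5))*u - 4) = -3/7 + ((5*(-2))*u - 4) = -3/7 + (-10*u - 4) = -3/7 + (-4 - 10*u) = -31/7 - 10*u)
14*(-25 + v(3)) = 14*(-25 + (-31/7 - 10*3)) = 14*(-25 + (-31/7 - 30)) = 14*(-25 - 241/7) = 14*(-416/7) = -832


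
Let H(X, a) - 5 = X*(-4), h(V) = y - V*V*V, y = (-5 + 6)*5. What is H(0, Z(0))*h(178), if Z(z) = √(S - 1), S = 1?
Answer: -28198735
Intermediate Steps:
y = 5 (y = 1*5 = 5)
Z(z) = 0 (Z(z) = √(1 - 1) = √0 = 0)
h(V) = 5 - V³ (h(V) = 5 - V*V*V = 5 - V²*V = 5 - V³)
H(X, a) = 5 - 4*X (H(X, a) = 5 + X*(-4) = 5 - 4*X)
H(0, Z(0))*h(178) = (5 - 4*0)*(5 - 1*178³) = (5 + 0)*(5 - 1*5639752) = 5*(5 - 5639752) = 5*(-5639747) = -28198735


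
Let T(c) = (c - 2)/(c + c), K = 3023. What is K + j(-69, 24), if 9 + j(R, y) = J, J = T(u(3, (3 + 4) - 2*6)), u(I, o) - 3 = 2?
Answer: 30143/10 ≈ 3014.3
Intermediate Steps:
u(I, o) = 5 (u(I, o) = 3 + 2 = 5)
T(c) = (-2 + c)/(2*c) (T(c) = (-2 + c)/((2*c)) = (-2 + c)*(1/(2*c)) = (-2 + c)/(2*c))
J = 3/10 (J = (½)*(-2 + 5)/5 = (½)*(⅕)*3 = 3/10 ≈ 0.30000)
j(R, y) = -87/10 (j(R, y) = -9 + 3/10 = -87/10)
K + j(-69, 24) = 3023 - 87/10 = 30143/10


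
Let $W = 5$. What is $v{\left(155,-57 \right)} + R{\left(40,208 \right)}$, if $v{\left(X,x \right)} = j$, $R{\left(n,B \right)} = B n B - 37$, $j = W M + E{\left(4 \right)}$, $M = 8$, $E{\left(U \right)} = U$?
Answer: $1730567$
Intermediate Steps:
$j = 44$ ($j = 5 \cdot 8 + 4 = 40 + 4 = 44$)
$R{\left(n,B \right)} = -37 + n B^{2}$ ($R{\left(n,B \right)} = n B^{2} - 37 = -37 + n B^{2}$)
$v{\left(X,x \right)} = 44$
$v{\left(155,-57 \right)} + R{\left(40,208 \right)} = 44 - \left(37 - 40 \cdot 208^{2}\right) = 44 + \left(-37 + 40 \cdot 43264\right) = 44 + \left(-37 + 1730560\right) = 44 + 1730523 = 1730567$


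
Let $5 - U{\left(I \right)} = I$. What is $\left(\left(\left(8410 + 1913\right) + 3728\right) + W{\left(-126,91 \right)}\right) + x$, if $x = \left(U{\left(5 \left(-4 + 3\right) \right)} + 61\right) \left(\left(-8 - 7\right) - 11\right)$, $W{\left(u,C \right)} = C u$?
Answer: $739$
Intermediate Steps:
$U{\left(I \right)} = 5 - I$
$x = -1846$ ($x = \left(\left(5 - 5 \left(-4 + 3\right)\right) + 61\right) \left(\left(-8 - 7\right) - 11\right) = \left(\left(5 - 5 \left(-1\right)\right) + 61\right) \left(-15 - 11\right) = \left(\left(5 - -5\right) + 61\right) \left(-26\right) = \left(\left(5 + 5\right) + 61\right) \left(-26\right) = \left(10 + 61\right) \left(-26\right) = 71 \left(-26\right) = -1846$)
$\left(\left(\left(8410 + 1913\right) + 3728\right) + W{\left(-126,91 \right)}\right) + x = \left(\left(\left(8410 + 1913\right) + 3728\right) + 91 \left(-126\right)\right) - 1846 = \left(\left(10323 + 3728\right) - 11466\right) - 1846 = \left(14051 - 11466\right) - 1846 = 2585 - 1846 = 739$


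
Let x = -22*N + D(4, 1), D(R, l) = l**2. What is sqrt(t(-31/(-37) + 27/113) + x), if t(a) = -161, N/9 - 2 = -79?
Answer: sqrt(15086) ≈ 122.83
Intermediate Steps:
N = -693 (N = 18 + 9*(-79) = 18 - 711 = -693)
x = 15247 (x = -22*(-693) + 1**2 = 15246 + 1 = 15247)
sqrt(t(-31/(-37) + 27/113) + x) = sqrt(-161 + 15247) = sqrt(15086)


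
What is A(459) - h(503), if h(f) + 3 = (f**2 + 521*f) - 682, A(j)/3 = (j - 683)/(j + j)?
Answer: -78701323/153 ≈ -5.1439e+5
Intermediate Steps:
A(j) = 3*(-683 + j)/(2*j) (A(j) = 3*((j - 683)/(j + j)) = 3*((-683 + j)/((2*j))) = 3*((-683 + j)*(1/(2*j))) = 3*((-683 + j)/(2*j)) = 3*(-683 + j)/(2*j))
h(f) = -685 + f**2 + 521*f (h(f) = -3 + ((f**2 + 521*f) - 682) = -3 + (-682 + f**2 + 521*f) = -685 + f**2 + 521*f)
A(459) - h(503) = (3/2)*(-683 + 459)/459 - (-685 + 503**2 + 521*503) = (3/2)*(1/459)*(-224) - (-685 + 253009 + 262063) = -112/153 - 1*514387 = -112/153 - 514387 = -78701323/153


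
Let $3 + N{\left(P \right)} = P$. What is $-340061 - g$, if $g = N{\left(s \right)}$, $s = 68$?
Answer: $-340126$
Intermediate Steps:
$N{\left(P \right)} = -3 + P$
$g = 65$ ($g = -3 + 68 = 65$)
$-340061 - g = -340061 - 65 = -340126$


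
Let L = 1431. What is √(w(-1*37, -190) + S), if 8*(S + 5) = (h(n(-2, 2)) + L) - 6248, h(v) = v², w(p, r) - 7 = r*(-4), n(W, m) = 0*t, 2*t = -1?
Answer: √2558/4 ≈ 12.644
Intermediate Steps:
t = -½ (t = (½)*(-1) = -½ ≈ -0.50000)
n(W, m) = 0 (n(W, m) = 0*(-½) = 0)
w(p, r) = 7 - 4*r (w(p, r) = 7 + r*(-4) = 7 - 4*r)
S = -4857/8 (S = -5 + ((0² + 1431) - 6248)/8 = -5 + ((0 + 1431) - 6248)/8 = -5 + (1431 - 6248)/8 = -5 + (⅛)*(-4817) = -5 - 4817/8 = -4857/8 ≈ -607.13)
√(w(-1*37, -190) + S) = √((7 - 4*(-190)) - 4857/8) = √((7 + 760) - 4857/8) = √(767 - 4857/8) = √(1279/8) = √2558/4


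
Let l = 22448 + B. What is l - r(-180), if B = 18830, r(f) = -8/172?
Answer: 1774956/43 ≈ 41278.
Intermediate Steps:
r(f) = -2/43 (r(f) = -8*1/172 = -2/43)
l = 41278 (l = 22448 + 18830 = 41278)
l - r(-180) = 41278 - 1*(-2/43) = 41278 + 2/43 = 1774956/43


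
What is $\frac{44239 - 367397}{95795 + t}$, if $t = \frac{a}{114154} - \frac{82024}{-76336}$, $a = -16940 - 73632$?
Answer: $- \frac{176001132421972}{52172862664999} \approx -3.3734$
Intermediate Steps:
$a = -90572$ ($a = -16940 - 73632 = -90572$)
$t = \frac{153091469}{544628734}$ ($t = - \frac{90572}{114154} - \frac{82024}{-76336} = \left(-90572\right) \frac{1}{114154} - - \frac{10253}{9542} = - \frac{45286}{57077} + \frac{10253}{9542} = \frac{153091469}{544628734} \approx 0.28109$)
$\frac{44239 - 367397}{95795 + t} = \frac{44239 - 367397}{95795 + \frac{153091469}{544628734}} = - \frac{323158}{\frac{52172862664999}{544628734}} = \left(-323158\right) \frac{544628734}{52172862664999} = - \frac{176001132421972}{52172862664999}$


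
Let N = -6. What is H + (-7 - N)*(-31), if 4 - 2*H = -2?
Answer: 34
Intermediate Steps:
H = 3 (H = 2 - ½*(-2) = 2 + 1 = 3)
H + (-7 - N)*(-31) = 3 + (-7 - 1*(-6))*(-31) = 3 + (-7 + 6)*(-31) = 3 - 1*(-31) = 3 + 31 = 34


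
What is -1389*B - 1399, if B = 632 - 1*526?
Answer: -148633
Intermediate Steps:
B = 106 (B = 632 - 526 = 106)
-1389*B - 1399 = -1389*106 - 1399 = -147234 - 1399 = -148633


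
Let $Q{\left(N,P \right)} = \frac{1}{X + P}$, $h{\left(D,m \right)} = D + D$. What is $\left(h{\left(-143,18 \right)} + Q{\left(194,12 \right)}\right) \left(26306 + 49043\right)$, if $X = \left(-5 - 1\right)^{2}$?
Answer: $- \frac{1034315723}{48} \approx -2.1548 \cdot 10^{7}$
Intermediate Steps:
$h{\left(D,m \right)} = 2 D$
$X = 36$ ($X = \left(-6\right)^{2} = 36$)
$Q{\left(N,P \right)} = \frac{1}{36 + P}$
$\left(h{\left(-143,18 \right)} + Q{\left(194,12 \right)}\right) \left(26306 + 49043\right) = \left(2 \left(-143\right) + \frac{1}{36 + 12}\right) \left(26306 + 49043\right) = \left(-286 + \frac{1}{48}\right) 75349 = \left(- \frac{13727}{48}\right) 75349 = - \frac{1034315723}{48}$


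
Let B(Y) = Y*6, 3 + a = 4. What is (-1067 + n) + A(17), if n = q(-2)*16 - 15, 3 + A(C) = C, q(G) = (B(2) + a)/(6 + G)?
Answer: -1016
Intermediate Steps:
a = 1 (a = -3 + 4 = 1)
B(Y) = 6*Y
q(G) = 13/(6 + G) (q(G) = (6*2 + 1)/(6 + G) = (12 + 1)/(6 + G) = 13/(6 + G))
A(C) = -3 + C
n = 37 (n = (13/(6 - 2))*16 - 15 = (13/4)*16 - 15 = 52 - 15 = 37)
(-1067 + n) + A(17) = (-1067 + 37) + (-3 + 17) = -1030 + 14 = -1016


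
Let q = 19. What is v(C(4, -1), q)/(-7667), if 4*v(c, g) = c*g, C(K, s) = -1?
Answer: 19/30668 ≈ 0.00061954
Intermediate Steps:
v(c, g) = c*g/4 (v(c, g) = (c*g)/4 = c*g/4)
v(C(4, -1), q)/(-7667) = ((¼)*(-1)*19)/(-7667) = -19/4*(-1/7667) = 19/30668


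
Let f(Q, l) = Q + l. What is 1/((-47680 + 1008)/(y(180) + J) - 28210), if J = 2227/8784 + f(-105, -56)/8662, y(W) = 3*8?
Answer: -15114461/455486591018 ≈ -3.3183e-5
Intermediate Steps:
y(W) = 24
J = 146525/623664 (J = 2227/8784 + (-105 - 56)/8662 = 2227*(1/8784) - 161*1/8662 = 2227/8784 - 161/8662 = 146525/623664 ≈ 0.23494)
1/((-47680 + 1008)/(y(180) + J) - 28210) = 1/((-47680 + 1008)/(24 + 146525/623664) - 28210) = 1/(-46672/15114461/623664 - 28210) = 1/(-46672*623664/15114461 - 28210) = 1/(-29107646208/15114461 - 28210) = 1/(-455486591018/15114461) = -15114461/455486591018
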